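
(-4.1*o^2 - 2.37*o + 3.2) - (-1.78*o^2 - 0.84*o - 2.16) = -2.32*o^2 - 1.53*o + 5.36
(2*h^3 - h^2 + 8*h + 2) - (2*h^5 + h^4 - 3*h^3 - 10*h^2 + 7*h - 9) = -2*h^5 - h^4 + 5*h^3 + 9*h^2 + h + 11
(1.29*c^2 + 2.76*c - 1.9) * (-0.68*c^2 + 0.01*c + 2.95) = -0.8772*c^4 - 1.8639*c^3 + 5.1251*c^2 + 8.123*c - 5.605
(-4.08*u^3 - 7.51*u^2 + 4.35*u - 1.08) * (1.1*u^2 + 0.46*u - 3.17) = -4.488*u^5 - 10.1378*u^4 + 14.264*u^3 + 24.6197*u^2 - 14.2863*u + 3.4236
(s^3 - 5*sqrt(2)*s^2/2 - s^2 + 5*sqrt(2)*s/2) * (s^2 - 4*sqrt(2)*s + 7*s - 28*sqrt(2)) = s^5 - 13*sqrt(2)*s^4/2 + 6*s^4 - 39*sqrt(2)*s^3 + 13*s^3 + 91*sqrt(2)*s^2/2 + 120*s^2 - 140*s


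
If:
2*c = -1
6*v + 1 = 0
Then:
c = -1/2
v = -1/6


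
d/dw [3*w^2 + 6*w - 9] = 6*w + 6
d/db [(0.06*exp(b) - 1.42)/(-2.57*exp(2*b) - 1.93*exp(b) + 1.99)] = (0.1542*exp(2*b) - 7.2988*exp(b) - 2.6212)*exp(b)/(6.6049*exp(4*b) + 9.9202*exp(3*b) - 6.5037*exp(2*b) - 7.6814*exp(b) + 3.9601)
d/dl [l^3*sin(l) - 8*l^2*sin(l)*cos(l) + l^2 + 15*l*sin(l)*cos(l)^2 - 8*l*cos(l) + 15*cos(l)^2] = l^3*cos(l) + 3*l^2*sin(l) - 8*l^2*cos(2*l) + 8*l*sin(l) - 8*l*sin(2*l) + 15*l*cos(l)/4 + 45*l*cos(3*l)/4 + 2*l + 15*sin(l)/4 - 15*sin(2*l) + 15*sin(3*l)/4 - 8*cos(l)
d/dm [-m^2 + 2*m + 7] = 2 - 2*m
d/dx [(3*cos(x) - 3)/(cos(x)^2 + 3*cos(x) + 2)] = 3*(cos(x)^2 - 2*cos(x) - 5)*sin(x)/(cos(x)^2 + 3*cos(x) + 2)^2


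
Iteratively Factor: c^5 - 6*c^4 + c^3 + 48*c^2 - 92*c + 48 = (c - 4)*(c^4 - 2*c^3 - 7*c^2 + 20*c - 12) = (c - 4)*(c - 2)*(c^3 - 7*c + 6) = (c - 4)*(c - 2)*(c + 3)*(c^2 - 3*c + 2) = (c - 4)*(c - 2)*(c - 1)*(c + 3)*(c - 2)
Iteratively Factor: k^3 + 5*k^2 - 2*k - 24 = (k + 4)*(k^2 + k - 6) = (k + 3)*(k + 4)*(k - 2)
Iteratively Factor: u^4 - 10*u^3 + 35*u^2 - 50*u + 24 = (u - 3)*(u^3 - 7*u^2 + 14*u - 8) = (u - 4)*(u - 3)*(u^2 - 3*u + 2) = (u - 4)*(u - 3)*(u - 1)*(u - 2)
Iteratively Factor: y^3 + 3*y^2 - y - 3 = (y + 3)*(y^2 - 1) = (y + 1)*(y + 3)*(y - 1)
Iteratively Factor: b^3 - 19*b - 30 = (b + 2)*(b^2 - 2*b - 15) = (b + 2)*(b + 3)*(b - 5)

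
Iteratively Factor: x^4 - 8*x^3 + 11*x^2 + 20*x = (x + 1)*(x^3 - 9*x^2 + 20*x) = x*(x + 1)*(x^2 - 9*x + 20) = x*(x - 5)*(x + 1)*(x - 4)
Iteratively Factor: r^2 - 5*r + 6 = (r - 3)*(r - 2)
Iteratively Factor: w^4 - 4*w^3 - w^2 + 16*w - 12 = (w - 1)*(w^3 - 3*w^2 - 4*w + 12) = (w - 3)*(w - 1)*(w^2 - 4) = (w - 3)*(w - 1)*(w + 2)*(w - 2)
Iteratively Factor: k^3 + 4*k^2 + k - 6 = (k + 3)*(k^2 + k - 2) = (k + 2)*(k + 3)*(k - 1)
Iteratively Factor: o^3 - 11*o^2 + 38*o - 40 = (o - 5)*(o^2 - 6*o + 8) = (o - 5)*(o - 4)*(o - 2)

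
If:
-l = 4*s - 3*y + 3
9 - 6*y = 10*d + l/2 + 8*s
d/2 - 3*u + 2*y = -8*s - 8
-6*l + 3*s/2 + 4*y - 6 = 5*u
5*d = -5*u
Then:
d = 26700/7253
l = 2486/7253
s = -15716/7253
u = -26700/7253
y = -12873/7253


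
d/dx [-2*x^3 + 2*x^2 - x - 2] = -6*x^2 + 4*x - 1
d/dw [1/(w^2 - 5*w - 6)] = (5 - 2*w)/(-w^2 + 5*w + 6)^2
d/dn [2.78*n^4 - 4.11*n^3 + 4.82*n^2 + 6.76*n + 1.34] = 11.12*n^3 - 12.33*n^2 + 9.64*n + 6.76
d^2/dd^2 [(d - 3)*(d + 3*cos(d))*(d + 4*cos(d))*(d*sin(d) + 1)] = -d^4*sin(d) + 3*d^3*sin(d) - 14*d^3*sin(2*d) + 8*d^3*cos(d) + 9*d^2*sin(d) - 27*d^2*sin(3*d) + 42*sqrt(2)*d^2*sin(2*d + pi/4) - 25*d^2*cos(d) - 37*d*sin(d) + 21*d*sin(2*d) + 81*d*sin(3*d) + 33*d*cos(d) - 108*d*cos(2*d) + 36*d*cos(3*d) + 6*d + 48*sin(d) - 45*sin(2*d) + 6*sin(3*d) - 4*cos(d) + 72*cos(2*d) - 54*cos(3*d) - 6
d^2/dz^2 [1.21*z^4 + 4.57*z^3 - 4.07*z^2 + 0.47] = 14.52*z^2 + 27.42*z - 8.14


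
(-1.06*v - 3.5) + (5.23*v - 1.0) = 4.17*v - 4.5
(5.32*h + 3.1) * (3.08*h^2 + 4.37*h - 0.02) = 16.3856*h^3 + 32.7964*h^2 + 13.4406*h - 0.062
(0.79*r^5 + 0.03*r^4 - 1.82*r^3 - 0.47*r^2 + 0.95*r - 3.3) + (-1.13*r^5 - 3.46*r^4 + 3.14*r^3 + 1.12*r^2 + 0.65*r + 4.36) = -0.34*r^5 - 3.43*r^4 + 1.32*r^3 + 0.65*r^2 + 1.6*r + 1.06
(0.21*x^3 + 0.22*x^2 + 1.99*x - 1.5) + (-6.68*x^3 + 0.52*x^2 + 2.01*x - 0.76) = -6.47*x^3 + 0.74*x^2 + 4.0*x - 2.26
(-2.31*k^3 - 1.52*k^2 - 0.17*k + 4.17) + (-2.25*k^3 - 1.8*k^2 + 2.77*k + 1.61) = -4.56*k^3 - 3.32*k^2 + 2.6*k + 5.78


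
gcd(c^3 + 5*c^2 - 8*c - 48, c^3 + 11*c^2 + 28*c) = c + 4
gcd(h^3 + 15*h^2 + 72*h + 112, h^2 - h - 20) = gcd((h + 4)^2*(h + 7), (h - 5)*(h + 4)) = h + 4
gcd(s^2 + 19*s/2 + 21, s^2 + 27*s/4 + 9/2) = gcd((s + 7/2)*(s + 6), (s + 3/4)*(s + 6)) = s + 6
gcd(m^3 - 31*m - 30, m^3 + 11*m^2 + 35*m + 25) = m^2 + 6*m + 5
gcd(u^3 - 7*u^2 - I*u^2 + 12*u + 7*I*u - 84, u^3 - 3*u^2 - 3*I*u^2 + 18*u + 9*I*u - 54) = u + 3*I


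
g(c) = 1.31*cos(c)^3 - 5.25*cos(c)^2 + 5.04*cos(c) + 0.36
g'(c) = -3.93*sin(c)*cos(c)^2 + 10.5*sin(c)*cos(c) - 5.04*sin(c)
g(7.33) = 1.73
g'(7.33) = -0.67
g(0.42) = 1.58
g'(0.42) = 0.52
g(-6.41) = 1.47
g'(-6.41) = -0.19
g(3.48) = -10.17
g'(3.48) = 6.12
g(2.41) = -6.84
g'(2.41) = -10.04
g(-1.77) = -0.85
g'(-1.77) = 7.13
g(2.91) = -10.73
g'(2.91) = -4.36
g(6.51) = 1.50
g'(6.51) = 0.33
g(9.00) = -9.58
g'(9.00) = -7.36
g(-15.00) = -7.07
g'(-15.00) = 9.94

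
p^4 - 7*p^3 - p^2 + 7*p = p*(p - 7)*(p - 1)*(p + 1)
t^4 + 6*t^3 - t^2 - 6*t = t*(t - 1)*(t + 1)*(t + 6)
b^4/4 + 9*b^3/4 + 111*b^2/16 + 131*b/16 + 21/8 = (b/4 + 1/2)*(b + 1/2)*(b + 3)*(b + 7/2)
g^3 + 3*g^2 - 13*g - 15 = (g - 3)*(g + 1)*(g + 5)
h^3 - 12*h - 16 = (h - 4)*(h + 2)^2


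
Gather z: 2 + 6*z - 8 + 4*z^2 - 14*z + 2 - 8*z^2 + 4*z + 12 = -4*z^2 - 4*z + 8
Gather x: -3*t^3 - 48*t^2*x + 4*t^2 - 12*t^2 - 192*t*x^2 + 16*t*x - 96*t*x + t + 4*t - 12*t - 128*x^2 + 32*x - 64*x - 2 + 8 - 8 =-3*t^3 - 8*t^2 - 7*t + x^2*(-192*t - 128) + x*(-48*t^2 - 80*t - 32) - 2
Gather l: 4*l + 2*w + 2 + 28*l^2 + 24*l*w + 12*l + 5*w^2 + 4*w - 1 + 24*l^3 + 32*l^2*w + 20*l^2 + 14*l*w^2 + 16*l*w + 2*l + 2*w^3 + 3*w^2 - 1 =24*l^3 + l^2*(32*w + 48) + l*(14*w^2 + 40*w + 18) + 2*w^3 + 8*w^2 + 6*w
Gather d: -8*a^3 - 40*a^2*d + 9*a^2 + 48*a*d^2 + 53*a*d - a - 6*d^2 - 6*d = -8*a^3 + 9*a^2 - a + d^2*(48*a - 6) + d*(-40*a^2 + 53*a - 6)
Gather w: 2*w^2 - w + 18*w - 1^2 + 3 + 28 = 2*w^2 + 17*w + 30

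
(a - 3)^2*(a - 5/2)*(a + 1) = a^4 - 15*a^3/2 + 31*a^2/2 + 3*a/2 - 45/2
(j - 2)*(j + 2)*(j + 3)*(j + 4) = j^4 + 7*j^3 + 8*j^2 - 28*j - 48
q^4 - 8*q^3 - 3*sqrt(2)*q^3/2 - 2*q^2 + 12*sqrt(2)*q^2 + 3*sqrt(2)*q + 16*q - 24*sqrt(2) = (q - 8)*(q - 3*sqrt(2)/2)*(q - sqrt(2))*(q + sqrt(2))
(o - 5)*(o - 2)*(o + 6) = o^3 - o^2 - 32*o + 60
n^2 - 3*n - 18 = (n - 6)*(n + 3)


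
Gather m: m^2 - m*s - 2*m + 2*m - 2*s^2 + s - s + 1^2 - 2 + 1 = m^2 - m*s - 2*s^2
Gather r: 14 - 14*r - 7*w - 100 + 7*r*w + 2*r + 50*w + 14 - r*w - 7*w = r*(6*w - 12) + 36*w - 72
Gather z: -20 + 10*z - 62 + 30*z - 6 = 40*z - 88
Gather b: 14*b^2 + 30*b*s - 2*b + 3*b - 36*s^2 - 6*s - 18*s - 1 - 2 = 14*b^2 + b*(30*s + 1) - 36*s^2 - 24*s - 3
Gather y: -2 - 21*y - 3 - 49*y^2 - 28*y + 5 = -49*y^2 - 49*y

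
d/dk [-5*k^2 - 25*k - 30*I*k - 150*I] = -10*k - 25 - 30*I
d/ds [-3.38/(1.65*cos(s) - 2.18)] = -5.577*sin(s)/(1.65*cos(s) - 2.18)^2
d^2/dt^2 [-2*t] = 0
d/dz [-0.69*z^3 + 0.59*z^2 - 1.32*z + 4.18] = -2.07*z^2 + 1.18*z - 1.32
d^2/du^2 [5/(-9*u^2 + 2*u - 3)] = 10*(81*u^2 - 18*u - 4*(9*u - 1)^2 + 27)/(9*u^2 - 2*u + 3)^3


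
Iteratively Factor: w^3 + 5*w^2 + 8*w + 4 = (w + 1)*(w^2 + 4*w + 4) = (w + 1)*(w + 2)*(w + 2)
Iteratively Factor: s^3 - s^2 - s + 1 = (s - 1)*(s^2 - 1) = (s - 1)*(s + 1)*(s - 1)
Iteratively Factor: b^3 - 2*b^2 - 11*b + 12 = (b - 4)*(b^2 + 2*b - 3) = (b - 4)*(b - 1)*(b + 3)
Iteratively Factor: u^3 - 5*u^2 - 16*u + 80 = (u + 4)*(u^2 - 9*u + 20) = (u - 4)*(u + 4)*(u - 5)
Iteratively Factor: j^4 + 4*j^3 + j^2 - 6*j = (j + 2)*(j^3 + 2*j^2 - 3*j) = (j + 2)*(j + 3)*(j^2 - j) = j*(j + 2)*(j + 3)*(j - 1)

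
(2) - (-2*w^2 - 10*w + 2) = 2*w^2 + 10*w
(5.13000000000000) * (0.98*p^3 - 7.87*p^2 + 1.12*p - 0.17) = 5.0274*p^3 - 40.3731*p^2 + 5.7456*p - 0.8721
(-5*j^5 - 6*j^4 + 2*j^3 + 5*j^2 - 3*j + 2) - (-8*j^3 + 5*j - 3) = -5*j^5 - 6*j^4 + 10*j^3 + 5*j^2 - 8*j + 5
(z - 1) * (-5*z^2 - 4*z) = -5*z^3 + z^2 + 4*z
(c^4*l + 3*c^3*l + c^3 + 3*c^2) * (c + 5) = c^5*l + 8*c^4*l + c^4 + 15*c^3*l + 8*c^3 + 15*c^2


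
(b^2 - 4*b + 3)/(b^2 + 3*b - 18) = (b - 1)/(b + 6)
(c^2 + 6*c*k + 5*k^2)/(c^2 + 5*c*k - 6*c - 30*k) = (c + k)/(c - 6)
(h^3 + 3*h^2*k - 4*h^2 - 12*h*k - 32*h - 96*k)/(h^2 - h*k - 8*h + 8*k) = (h^2 + 3*h*k + 4*h + 12*k)/(h - k)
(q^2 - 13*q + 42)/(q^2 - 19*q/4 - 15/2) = 4*(q - 7)/(4*q + 5)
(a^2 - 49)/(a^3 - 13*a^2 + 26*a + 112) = (a + 7)/(a^2 - 6*a - 16)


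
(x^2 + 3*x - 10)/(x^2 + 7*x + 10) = (x - 2)/(x + 2)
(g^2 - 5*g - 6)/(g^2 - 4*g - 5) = (g - 6)/(g - 5)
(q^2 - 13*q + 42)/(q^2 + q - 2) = (q^2 - 13*q + 42)/(q^2 + q - 2)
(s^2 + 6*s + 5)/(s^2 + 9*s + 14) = (s^2 + 6*s + 5)/(s^2 + 9*s + 14)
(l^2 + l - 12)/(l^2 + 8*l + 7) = (l^2 + l - 12)/(l^2 + 8*l + 7)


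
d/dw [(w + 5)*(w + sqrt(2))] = 2*w + sqrt(2) + 5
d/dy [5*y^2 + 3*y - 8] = 10*y + 3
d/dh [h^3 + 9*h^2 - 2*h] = 3*h^2 + 18*h - 2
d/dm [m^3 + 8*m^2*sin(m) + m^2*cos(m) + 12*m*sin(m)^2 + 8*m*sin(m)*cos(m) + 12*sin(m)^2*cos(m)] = -m^2*sin(m) + 8*m^2*cos(m) + 3*m^2 + 16*m*sin(m) + 12*m*sin(2*m) + 2*m*cos(m) + 8*m*cos(2*m) - 3*sin(m) + 4*sin(2*m) + 9*sin(3*m) - 6*cos(2*m) + 6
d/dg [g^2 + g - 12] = 2*g + 1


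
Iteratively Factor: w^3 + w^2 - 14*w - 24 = (w + 3)*(w^2 - 2*w - 8) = (w - 4)*(w + 3)*(w + 2)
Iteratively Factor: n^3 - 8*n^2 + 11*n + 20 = (n + 1)*(n^2 - 9*n + 20) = (n - 4)*(n + 1)*(n - 5)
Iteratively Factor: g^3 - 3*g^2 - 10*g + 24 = (g - 2)*(g^2 - g - 12) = (g - 4)*(g - 2)*(g + 3)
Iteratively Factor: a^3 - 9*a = (a - 3)*(a^2 + 3*a) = (a - 3)*(a + 3)*(a)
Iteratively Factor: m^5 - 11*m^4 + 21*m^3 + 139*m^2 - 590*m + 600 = (m - 2)*(m^4 - 9*m^3 + 3*m^2 + 145*m - 300) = (m - 5)*(m - 2)*(m^3 - 4*m^2 - 17*m + 60) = (m - 5)^2*(m - 2)*(m^2 + m - 12) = (m - 5)^2*(m - 3)*(m - 2)*(m + 4)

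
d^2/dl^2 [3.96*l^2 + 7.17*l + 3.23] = 7.92000000000000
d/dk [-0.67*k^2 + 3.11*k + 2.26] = 3.11 - 1.34*k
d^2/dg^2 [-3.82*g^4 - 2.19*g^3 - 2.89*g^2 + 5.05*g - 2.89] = -45.84*g^2 - 13.14*g - 5.78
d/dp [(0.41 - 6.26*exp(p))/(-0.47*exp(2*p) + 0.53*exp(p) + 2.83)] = (-2.9422*exp(2*p) + 0.3854*exp(p) - 17.9331)*exp(p)/(0.2209*exp(4*p) - 0.4982*exp(3*p) - 2.3793*exp(2*p) + 2.9998*exp(p) + 8.0089)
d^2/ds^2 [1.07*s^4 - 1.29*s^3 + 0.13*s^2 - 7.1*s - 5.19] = 12.84*s^2 - 7.74*s + 0.26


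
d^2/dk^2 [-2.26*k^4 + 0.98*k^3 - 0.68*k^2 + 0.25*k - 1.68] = -27.12*k^2 + 5.88*k - 1.36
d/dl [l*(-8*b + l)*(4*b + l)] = -32*b^2 - 8*b*l + 3*l^2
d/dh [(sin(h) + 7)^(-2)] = -2*cos(h)/(sin(h) + 7)^3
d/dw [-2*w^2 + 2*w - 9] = 2 - 4*w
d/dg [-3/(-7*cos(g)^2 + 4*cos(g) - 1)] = 6*(7*cos(g) - 2)*sin(g)/(7*cos(g)^2 - 4*cos(g) + 1)^2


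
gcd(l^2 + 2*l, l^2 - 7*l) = l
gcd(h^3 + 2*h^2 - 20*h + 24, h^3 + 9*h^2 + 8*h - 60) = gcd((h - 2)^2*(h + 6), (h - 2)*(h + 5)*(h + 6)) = h^2 + 4*h - 12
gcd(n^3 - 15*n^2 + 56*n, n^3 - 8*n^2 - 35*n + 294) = n - 7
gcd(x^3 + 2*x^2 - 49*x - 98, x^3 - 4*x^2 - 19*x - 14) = x^2 - 5*x - 14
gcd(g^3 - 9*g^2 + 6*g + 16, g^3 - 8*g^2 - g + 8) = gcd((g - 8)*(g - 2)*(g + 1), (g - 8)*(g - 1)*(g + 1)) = g^2 - 7*g - 8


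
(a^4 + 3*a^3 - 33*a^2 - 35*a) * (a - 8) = a^5 - 5*a^4 - 57*a^3 + 229*a^2 + 280*a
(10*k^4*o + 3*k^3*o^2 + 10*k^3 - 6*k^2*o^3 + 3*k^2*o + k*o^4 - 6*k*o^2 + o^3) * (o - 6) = 10*k^4*o^2 - 60*k^4*o + 3*k^3*o^3 - 18*k^3*o^2 + 10*k^3*o - 60*k^3 - 6*k^2*o^4 + 36*k^2*o^3 + 3*k^2*o^2 - 18*k^2*o + k*o^5 - 6*k*o^4 - 6*k*o^3 + 36*k*o^2 + o^4 - 6*o^3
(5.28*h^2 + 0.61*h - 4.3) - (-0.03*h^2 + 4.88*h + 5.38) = 5.31*h^2 - 4.27*h - 9.68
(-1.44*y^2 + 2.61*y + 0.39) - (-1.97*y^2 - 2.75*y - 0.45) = 0.53*y^2 + 5.36*y + 0.84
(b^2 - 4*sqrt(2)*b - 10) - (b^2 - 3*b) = -4*sqrt(2)*b + 3*b - 10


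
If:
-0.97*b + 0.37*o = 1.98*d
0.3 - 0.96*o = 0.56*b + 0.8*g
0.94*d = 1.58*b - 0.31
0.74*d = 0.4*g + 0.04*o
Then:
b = 0.18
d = -0.03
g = -0.09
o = 0.28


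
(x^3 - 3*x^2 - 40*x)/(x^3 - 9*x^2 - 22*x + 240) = x/(x - 6)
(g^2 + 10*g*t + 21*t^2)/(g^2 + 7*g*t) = (g + 3*t)/g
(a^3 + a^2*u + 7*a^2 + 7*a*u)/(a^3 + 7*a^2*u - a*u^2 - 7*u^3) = a*(-a - 7)/(-a^2 - 6*a*u + 7*u^2)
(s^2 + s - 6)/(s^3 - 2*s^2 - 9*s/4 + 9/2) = 4*(s + 3)/(4*s^2 - 9)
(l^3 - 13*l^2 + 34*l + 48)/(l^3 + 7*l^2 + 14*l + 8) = (l^2 - 14*l + 48)/(l^2 + 6*l + 8)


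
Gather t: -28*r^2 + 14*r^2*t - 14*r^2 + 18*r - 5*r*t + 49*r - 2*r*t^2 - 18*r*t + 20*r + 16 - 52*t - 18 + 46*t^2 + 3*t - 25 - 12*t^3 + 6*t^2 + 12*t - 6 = -42*r^2 + 87*r - 12*t^3 + t^2*(52 - 2*r) + t*(14*r^2 - 23*r - 37) - 33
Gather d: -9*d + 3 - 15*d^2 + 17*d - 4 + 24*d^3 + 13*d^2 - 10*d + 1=24*d^3 - 2*d^2 - 2*d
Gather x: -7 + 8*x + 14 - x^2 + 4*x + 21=-x^2 + 12*x + 28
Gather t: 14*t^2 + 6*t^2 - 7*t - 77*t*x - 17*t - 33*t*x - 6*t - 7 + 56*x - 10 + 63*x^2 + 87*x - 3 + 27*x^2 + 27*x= 20*t^2 + t*(-110*x - 30) + 90*x^2 + 170*x - 20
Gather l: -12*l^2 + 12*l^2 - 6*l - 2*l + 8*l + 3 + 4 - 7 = 0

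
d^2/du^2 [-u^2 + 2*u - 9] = -2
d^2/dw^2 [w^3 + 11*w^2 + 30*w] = 6*w + 22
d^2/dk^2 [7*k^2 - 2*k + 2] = 14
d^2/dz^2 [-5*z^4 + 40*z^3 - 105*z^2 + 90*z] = -60*z^2 + 240*z - 210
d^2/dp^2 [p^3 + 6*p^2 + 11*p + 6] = 6*p + 12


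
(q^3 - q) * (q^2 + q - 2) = q^5 + q^4 - 3*q^3 - q^2 + 2*q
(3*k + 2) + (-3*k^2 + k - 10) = -3*k^2 + 4*k - 8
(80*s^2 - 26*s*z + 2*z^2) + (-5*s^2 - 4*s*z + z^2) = 75*s^2 - 30*s*z + 3*z^2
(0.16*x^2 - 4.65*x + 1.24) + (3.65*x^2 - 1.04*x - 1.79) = 3.81*x^2 - 5.69*x - 0.55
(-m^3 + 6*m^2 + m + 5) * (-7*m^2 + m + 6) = 7*m^5 - 43*m^4 - 7*m^3 + 2*m^2 + 11*m + 30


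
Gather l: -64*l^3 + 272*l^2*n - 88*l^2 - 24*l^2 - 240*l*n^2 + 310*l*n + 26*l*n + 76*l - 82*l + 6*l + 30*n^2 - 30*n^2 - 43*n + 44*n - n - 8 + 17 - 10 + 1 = -64*l^3 + l^2*(272*n - 112) + l*(-240*n^2 + 336*n)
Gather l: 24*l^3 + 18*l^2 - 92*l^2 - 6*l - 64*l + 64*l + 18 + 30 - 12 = 24*l^3 - 74*l^2 - 6*l + 36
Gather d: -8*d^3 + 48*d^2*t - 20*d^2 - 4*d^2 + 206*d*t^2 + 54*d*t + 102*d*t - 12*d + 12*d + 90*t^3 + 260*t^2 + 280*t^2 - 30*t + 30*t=-8*d^3 + d^2*(48*t - 24) + d*(206*t^2 + 156*t) + 90*t^3 + 540*t^2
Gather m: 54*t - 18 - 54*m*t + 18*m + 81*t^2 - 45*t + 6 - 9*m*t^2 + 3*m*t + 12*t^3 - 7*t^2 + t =m*(-9*t^2 - 51*t + 18) + 12*t^3 + 74*t^2 + 10*t - 12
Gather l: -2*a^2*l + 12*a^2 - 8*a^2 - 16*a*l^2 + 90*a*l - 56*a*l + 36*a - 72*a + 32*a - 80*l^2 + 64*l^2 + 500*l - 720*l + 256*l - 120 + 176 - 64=4*a^2 - 4*a + l^2*(-16*a - 16) + l*(-2*a^2 + 34*a + 36) - 8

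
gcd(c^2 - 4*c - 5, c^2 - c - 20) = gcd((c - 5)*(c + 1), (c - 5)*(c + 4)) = c - 5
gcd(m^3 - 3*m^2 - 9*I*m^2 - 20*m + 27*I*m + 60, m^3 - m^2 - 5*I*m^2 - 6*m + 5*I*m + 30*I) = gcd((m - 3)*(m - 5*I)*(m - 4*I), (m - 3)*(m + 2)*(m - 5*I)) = m^2 + m*(-3 - 5*I) + 15*I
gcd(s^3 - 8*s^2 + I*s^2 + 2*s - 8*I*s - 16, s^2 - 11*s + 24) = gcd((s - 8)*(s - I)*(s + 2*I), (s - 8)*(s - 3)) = s - 8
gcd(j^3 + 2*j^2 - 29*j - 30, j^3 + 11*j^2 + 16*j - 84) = j + 6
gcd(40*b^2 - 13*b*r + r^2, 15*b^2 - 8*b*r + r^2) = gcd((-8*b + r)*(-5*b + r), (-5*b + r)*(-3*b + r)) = -5*b + r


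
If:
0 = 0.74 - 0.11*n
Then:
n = 6.73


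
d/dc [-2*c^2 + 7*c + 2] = 7 - 4*c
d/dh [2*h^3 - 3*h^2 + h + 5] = 6*h^2 - 6*h + 1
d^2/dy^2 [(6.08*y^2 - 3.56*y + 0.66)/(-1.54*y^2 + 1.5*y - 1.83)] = (-11.203808*y^3 + 93.4164*y^2 - 51.049152*y - 20.4282)/(3.652264*y^6 - 10.6722*y^5 + 23.415084*y^4 - 28.7388*y^3 + 27.824418*y^2 - 15.07005*y + 6.128487)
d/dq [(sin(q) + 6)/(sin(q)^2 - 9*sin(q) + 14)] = (-12*sin(q) + cos(q)^2 + 67)*cos(q)/(sin(q)^2 - 9*sin(q) + 14)^2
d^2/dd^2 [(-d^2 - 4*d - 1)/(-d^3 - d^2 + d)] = 2*(d^6 + 12*d^5 + 21*d^4 + 17*d^3 - 3*d + 1)/(d^3*(d^6 + 3*d^5 - 5*d^3 + 3*d - 1))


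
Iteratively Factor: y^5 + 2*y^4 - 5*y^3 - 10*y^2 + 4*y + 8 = (y + 2)*(y^4 - 5*y^2 + 4) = (y - 2)*(y + 2)*(y^3 + 2*y^2 - y - 2) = (y - 2)*(y - 1)*(y + 2)*(y^2 + 3*y + 2) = (y - 2)*(y - 1)*(y + 1)*(y + 2)*(y + 2)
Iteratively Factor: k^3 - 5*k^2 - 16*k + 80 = (k + 4)*(k^2 - 9*k + 20) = (k - 5)*(k + 4)*(k - 4)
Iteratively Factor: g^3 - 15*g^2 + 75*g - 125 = (g - 5)*(g^2 - 10*g + 25) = (g - 5)^2*(g - 5)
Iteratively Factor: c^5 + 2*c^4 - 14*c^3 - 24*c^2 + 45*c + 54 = (c - 2)*(c^4 + 4*c^3 - 6*c^2 - 36*c - 27) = (c - 2)*(c + 1)*(c^3 + 3*c^2 - 9*c - 27) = (c - 3)*(c - 2)*(c + 1)*(c^2 + 6*c + 9) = (c - 3)*(c - 2)*(c + 1)*(c + 3)*(c + 3)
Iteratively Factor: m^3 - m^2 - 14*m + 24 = (m - 3)*(m^2 + 2*m - 8) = (m - 3)*(m - 2)*(m + 4)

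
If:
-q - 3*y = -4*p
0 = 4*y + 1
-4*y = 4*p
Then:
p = 1/4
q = 7/4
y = -1/4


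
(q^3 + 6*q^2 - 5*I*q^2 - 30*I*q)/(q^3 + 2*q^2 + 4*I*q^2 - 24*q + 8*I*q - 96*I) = q*(q - 5*I)/(q^2 + 4*q*(-1 + I) - 16*I)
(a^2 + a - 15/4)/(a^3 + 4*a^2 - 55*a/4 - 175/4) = (2*a - 3)/(2*a^2 + 3*a - 35)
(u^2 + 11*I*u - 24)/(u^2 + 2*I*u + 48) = (u + 3*I)/(u - 6*I)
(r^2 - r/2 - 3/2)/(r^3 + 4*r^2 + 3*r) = (r - 3/2)/(r*(r + 3))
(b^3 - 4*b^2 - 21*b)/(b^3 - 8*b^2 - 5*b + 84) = b/(b - 4)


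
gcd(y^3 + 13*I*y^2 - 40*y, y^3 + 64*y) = y^2 + 8*I*y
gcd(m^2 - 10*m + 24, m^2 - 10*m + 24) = m^2 - 10*m + 24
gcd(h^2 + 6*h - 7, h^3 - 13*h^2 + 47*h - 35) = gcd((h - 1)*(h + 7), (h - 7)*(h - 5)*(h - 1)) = h - 1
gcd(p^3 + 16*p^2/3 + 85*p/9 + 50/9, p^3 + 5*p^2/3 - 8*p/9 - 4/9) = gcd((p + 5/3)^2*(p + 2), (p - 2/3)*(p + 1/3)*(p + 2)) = p + 2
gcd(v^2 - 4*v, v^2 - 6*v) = v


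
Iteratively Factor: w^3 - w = (w - 1)*(w^2 + w) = (w - 1)*(w + 1)*(w)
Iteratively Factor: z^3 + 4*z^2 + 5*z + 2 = (z + 1)*(z^2 + 3*z + 2) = (z + 1)^2*(z + 2)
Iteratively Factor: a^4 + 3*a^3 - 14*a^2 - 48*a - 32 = (a + 4)*(a^3 - a^2 - 10*a - 8) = (a - 4)*(a + 4)*(a^2 + 3*a + 2) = (a - 4)*(a + 2)*(a + 4)*(a + 1)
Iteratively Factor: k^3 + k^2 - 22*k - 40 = (k + 2)*(k^2 - k - 20) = (k - 5)*(k + 2)*(k + 4)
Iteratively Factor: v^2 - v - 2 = (v + 1)*(v - 2)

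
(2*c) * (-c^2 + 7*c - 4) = -2*c^3 + 14*c^2 - 8*c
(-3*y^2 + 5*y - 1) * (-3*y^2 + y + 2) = 9*y^4 - 18*y^3 + 2*y^2 + 9*y - 2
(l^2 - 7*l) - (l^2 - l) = -6*l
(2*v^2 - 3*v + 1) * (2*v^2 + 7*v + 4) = 4*v^4 + 8*v^3 - 11*v^2 - 5*v + 4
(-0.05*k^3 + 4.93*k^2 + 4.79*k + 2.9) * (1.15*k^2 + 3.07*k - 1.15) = -0.0575*k^5 + 5.516*k^4 + 20.7011*k^3 + 12.3708*k^2 + 3.3945*k - 3.335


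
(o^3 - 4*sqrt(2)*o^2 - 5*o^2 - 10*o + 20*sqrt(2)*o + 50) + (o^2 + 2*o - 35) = o^3 - 4*sqrt(2)*o^2 - 4*o^2 - 8*o + 20*sqrt(2)*o + 15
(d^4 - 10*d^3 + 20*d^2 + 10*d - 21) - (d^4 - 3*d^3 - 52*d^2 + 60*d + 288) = -7*d^3 + 72*d^2 - 50*d - 309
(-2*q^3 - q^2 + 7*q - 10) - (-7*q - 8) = -2*q^3 - q^2 + 14*q - 2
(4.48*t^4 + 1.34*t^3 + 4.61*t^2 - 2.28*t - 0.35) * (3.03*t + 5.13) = 13.5744*t^5 + 27.0426*t^4 + 20.8425*t^3 + 16.7409*t^2 - 12.7569*t - 1.7955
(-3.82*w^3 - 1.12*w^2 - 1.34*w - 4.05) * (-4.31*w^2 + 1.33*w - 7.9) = 16.4642*w^5 - 0.2534*w^4 + 34.4638*w^3 + 24.5213*w^2 + 5.1995*w + 31.995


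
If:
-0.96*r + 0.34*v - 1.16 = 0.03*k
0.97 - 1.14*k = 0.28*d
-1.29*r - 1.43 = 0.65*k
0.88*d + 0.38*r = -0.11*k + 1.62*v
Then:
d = -2.42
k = 1.44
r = -1.84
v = -1.65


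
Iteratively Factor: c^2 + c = (c + 1)*(c)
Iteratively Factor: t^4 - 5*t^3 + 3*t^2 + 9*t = (t + 1)*(t^3 - 6*t^2 + 9*t) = (t - 3)*(t + 1)*(t^2 - 3*t) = t*(t - 3)*(t + 1)*(t - 3)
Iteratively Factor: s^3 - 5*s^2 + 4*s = (s - 4)*(s^2 - s) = s*(s - 4)*(s - 1)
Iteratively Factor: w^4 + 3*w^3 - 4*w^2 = (w)*(w^3 + 3*w^2 - 4*w) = w*(w + 4)*(w^2 - w) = w^2*(w + 4)*(w - 1)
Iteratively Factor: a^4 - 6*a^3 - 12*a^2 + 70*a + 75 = (a - 5)*(a^3 - a^2 - 17*a - 15) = (a - 5)^2*(a^2 + 4*a + 3) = (a - 5)^2*(a + 3)*(a + 1)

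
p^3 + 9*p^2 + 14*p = p*(p + 2)*(p + 7)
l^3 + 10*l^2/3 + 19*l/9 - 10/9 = (l - 1/3)*(l + 5/3)*(l + 2)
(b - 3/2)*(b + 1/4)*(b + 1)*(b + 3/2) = b^4 + 5*b^3/4 - 2*b^2 - 45*b/16 - 9/16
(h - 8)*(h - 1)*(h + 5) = h^3 - 4*h^2 - 37*h + 40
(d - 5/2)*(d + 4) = d^2 + 3*d/2 - 10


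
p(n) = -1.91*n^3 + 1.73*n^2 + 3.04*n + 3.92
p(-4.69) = 224.75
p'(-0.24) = 1.88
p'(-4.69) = -139.23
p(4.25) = -98.53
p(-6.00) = 460.52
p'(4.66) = -105.27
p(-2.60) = 41.28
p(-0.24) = 3.32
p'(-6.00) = -224.00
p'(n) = -5.73*n^2 + 3.46*n + 3.04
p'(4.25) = -85.75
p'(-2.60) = -44.69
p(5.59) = -258.66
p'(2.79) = -31.91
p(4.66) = -137.63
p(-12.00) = 3517.04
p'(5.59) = -156.67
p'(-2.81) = -51.93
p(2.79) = -15.61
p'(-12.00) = -863.60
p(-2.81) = 51.42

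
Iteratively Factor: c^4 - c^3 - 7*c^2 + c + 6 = (c - 1)*(c^3 - 7*c - 6) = (c - 3)*(c - 1)*(c^2 + 3*c + 2) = (c - 3)*(c - 1)*(c + 1)*(c + 2)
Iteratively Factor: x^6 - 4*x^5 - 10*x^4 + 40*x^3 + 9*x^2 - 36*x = (x + 1)*(x^5 - 5*x^4 - 5*x^3 + 45*x^2 - 36*x) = x*(x + 1)*(x^4 - 5*x^3 - 5*x^2 + 45*x - 36) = x*(x - 3)*(x + 1)*(x^3 - 2*x^2 - 11*x + 12) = x*(x - 4)*(x - 3)*(x + 1)*(x^2 + 2*x - 3) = x*(x - 4)*(x - 3)*(x + 1)*(x + 3)*(x - 1)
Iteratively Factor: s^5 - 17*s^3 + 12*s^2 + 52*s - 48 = (s - 1)*(s^4 + s^3 - 16*s^2 - 4*s + 48) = (s - 2)*(s - 1)*(s^3 + 3*s^2 - 10*s - 24) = (s - 3)*(s - 2)*(s - 1)*(s^2 + 6*s + 8) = (s - 3)*(s - 2)*(s - 1)*(s + 4)*(s + 2)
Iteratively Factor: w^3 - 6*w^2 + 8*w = (w - 2)*(w^2 - 4*w) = w*(w - 2)*(w - 4)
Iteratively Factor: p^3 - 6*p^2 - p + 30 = (p - 3)*(p^2 - 3*p - 10) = (p - 5)*(p - 3)*(p + 2)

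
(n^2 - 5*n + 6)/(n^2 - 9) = (n - 2)/(n + 3)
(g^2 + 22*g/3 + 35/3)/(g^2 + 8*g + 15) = (g + 7/3)/(g + 3)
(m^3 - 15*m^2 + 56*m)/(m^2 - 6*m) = (m^2 - 15*m + 56)/(m - 6)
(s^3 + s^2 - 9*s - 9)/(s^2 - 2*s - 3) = s + 3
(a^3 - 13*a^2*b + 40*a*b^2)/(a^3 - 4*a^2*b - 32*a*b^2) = (a - 5*b)/(a + 4*b)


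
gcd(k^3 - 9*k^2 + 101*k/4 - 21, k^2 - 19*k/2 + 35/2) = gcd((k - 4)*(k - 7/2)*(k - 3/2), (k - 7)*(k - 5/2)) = 1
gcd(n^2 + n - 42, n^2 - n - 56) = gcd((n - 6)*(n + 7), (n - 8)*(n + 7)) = n + 7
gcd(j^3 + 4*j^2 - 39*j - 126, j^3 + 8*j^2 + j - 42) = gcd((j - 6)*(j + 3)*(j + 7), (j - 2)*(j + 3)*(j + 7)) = j^2 + 10*j + 21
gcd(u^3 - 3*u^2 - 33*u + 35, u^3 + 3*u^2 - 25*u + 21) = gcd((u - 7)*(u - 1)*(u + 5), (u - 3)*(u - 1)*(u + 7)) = u - 1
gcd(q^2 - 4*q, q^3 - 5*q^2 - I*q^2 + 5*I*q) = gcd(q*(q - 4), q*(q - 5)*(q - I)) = q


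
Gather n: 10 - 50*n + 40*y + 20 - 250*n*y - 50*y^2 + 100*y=n*(-250*y - 50) - 50*y^2 + 140*y + 30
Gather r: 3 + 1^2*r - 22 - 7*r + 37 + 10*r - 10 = 4*r + 8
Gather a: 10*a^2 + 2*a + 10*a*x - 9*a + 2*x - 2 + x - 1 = 10*a^2 + a*(10*x - 7) + 3*x - 3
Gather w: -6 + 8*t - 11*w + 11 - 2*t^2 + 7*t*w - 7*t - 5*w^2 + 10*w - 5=-2*t^2 + t - 5*w^2 + w*(7*t - 1)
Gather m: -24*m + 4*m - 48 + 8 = -20*m - 40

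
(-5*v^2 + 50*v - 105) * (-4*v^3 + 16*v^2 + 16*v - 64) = 20*v^5 - 280*v^4 + 1140*v^3 - 560*v^2 - 4880*v + 6720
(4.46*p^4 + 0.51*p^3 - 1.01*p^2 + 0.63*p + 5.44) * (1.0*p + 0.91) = 4.46*p^5 + 4.5686*p^4 - 0.5459*p^3 - 0.2891*p^2 + 6.0133*p + 4.9504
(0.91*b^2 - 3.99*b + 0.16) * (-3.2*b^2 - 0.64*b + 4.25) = -2.912*b^4 + 12.1856*b^3 + 5.9091*b^2 - 17.0599*b + 0.68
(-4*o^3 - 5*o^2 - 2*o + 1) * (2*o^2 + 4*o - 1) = -8*o^5 - 26*o^4 - 20*o^3 - o^2 + 6*o - 1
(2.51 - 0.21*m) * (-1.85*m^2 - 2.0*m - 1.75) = 0.3885*m^3 - 4.2235*m^2 - 4.6525*m - 4.3925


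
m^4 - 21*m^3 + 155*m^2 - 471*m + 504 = (m - 8)*(m - 7)*(m - 3)^2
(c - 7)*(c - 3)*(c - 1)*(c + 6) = c^4 - 5*c^3 - 35*c^2 + 165*c - 126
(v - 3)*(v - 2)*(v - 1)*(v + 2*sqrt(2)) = v^4 - 6*v^3 + 2*sqrt(2)*v^3 - 12*sqrt(2)*v^2 + 11*v^2 - 6*v + 22*sqrt(2)*v - 12*sqrt(2)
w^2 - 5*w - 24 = (w - 8)*(w + 3)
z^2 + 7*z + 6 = (z + 1)*(z + 6)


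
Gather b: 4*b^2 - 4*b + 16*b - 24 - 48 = 4*b^2 + 12*b - 72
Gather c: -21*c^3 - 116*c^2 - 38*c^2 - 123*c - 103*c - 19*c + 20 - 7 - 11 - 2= -21*c^3 - 154*c^2 - 245*c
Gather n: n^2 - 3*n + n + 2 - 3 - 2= n^2 - 2*n - 3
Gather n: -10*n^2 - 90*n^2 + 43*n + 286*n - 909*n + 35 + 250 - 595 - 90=-100*n^2 - 580*n - 400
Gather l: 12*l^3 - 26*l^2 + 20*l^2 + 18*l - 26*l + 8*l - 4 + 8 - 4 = 12*l^3 - 6*l^2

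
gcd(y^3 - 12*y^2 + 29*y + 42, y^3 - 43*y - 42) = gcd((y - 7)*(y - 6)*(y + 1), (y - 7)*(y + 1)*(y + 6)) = y^2 - 6*y - 7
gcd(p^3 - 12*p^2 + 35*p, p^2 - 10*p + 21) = p - 7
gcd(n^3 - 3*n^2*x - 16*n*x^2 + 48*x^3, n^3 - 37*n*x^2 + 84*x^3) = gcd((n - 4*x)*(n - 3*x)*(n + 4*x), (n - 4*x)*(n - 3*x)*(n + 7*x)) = n^2 - 7*n*x + 12*x^2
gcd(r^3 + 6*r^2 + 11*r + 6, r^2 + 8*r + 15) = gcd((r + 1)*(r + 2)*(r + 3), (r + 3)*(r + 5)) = r + 3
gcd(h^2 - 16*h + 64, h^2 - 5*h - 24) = h - 8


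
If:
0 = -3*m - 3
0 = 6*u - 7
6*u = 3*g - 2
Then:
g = 3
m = -1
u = 7/6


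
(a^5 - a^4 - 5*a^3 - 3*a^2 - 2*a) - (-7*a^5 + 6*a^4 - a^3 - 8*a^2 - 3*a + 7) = 8*a^5 - 7*a^4 - 4*a^3 + 5*a^2 + a - 7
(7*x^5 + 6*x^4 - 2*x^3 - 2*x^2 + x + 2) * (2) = 14*x^5 + 12*x^4 - 4*x^3 - 4*x^2 + 2*x + 4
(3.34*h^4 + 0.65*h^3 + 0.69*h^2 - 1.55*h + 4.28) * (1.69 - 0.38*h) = -1.2692*h^5 + 5.3976*h^4 + 0.8363*h^3 + 1.7551*h^2 - 4.2459*h + 7.2332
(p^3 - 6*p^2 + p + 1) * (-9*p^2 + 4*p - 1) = -9*p^5 + 58*p^4 - 34*p^3 + p^2 + 3*p - 1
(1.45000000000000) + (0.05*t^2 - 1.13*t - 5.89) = 0.05*t^2 - 1.13*t - 4.44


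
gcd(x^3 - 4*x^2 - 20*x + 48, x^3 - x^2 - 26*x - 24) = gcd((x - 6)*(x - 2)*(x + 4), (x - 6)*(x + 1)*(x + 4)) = x^2 - 2*x - 24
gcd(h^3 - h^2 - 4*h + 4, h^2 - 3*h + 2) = h^2 - 3*h + 2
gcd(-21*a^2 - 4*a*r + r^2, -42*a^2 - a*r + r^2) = -7*a + r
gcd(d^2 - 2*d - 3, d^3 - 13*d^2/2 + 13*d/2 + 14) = d + 1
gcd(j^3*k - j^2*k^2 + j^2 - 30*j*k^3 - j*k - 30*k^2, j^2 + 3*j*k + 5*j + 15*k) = 1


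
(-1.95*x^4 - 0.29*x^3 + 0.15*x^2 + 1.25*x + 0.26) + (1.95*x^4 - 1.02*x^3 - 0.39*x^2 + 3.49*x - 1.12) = -1.31*x^3 - 0.24*x^2 + 4.74*x - 0.86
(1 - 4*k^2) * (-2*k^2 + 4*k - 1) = 8*k^4 - 16*k^3 + 2*k^2 + 4*k - 1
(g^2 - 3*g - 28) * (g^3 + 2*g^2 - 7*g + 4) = g^5 - g^4 - 41*g^3 - 31*g^2 + 184*g - 112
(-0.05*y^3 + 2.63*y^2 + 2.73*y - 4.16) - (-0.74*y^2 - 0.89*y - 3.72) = -0.05*y^3 + 3.37*y^2 + 3.62*y - 0.44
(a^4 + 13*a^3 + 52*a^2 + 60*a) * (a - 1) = a^5 + 12*a^4 + 39*a^3 + 8*a^2 - 60*a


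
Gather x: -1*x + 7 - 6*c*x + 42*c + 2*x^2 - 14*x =42*c + 2*x^2 + x*(-6*c - 15) + 7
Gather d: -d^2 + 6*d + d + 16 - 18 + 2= -d^2 + 7*d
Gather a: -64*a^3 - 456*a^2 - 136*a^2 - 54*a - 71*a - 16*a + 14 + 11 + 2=-64*a^3 - 592*a^2 - 141*a + 27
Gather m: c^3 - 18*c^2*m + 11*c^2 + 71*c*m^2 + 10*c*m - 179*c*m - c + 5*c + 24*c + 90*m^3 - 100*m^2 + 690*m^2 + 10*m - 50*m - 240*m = c^3 + 11*c^2 + 28*c + 90*m^3 + m^2*(71*c + 590) + m*(-18*c^2 - 169*c - 280)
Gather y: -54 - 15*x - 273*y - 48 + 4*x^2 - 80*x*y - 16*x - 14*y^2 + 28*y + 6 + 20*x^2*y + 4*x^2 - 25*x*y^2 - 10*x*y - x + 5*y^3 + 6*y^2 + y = 8*x^2 - 32*x + 5*y^3 + y^2*(-25*x - 8) + y*(20*x^2 - 90*x - 244) - 96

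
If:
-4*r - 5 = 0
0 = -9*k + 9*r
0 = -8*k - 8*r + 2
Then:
No Solution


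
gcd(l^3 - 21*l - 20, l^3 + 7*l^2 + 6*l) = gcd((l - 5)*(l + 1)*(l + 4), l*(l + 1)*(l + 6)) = l + 1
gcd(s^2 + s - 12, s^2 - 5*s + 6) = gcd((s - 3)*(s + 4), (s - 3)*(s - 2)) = s - 3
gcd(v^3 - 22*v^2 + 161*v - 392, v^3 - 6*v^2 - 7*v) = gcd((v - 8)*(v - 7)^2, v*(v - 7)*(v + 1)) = v - 7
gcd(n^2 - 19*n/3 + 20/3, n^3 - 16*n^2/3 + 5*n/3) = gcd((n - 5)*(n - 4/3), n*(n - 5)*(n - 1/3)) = n - 5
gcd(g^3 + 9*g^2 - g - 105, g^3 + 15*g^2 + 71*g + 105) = g^2 + 12*g + 35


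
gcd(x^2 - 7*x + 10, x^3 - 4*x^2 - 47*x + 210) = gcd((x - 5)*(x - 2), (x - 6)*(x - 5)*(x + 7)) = x - 5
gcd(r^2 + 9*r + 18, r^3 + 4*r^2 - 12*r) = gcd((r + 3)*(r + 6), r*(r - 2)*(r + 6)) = r + 6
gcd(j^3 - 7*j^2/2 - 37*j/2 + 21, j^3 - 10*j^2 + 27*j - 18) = j^2 - 7*j + 6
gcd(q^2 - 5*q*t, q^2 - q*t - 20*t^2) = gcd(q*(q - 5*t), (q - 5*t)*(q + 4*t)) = q - 5*t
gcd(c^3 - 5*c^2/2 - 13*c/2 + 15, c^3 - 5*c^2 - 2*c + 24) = c - 3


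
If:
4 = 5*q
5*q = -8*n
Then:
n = -1/2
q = 4/5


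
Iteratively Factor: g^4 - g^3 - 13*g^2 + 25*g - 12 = (g - 1)*(g^3 - 13*g + 12) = (g - 3)*(g - 1)*(g^2 + 3*g - 4) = (g - 3)*(g - 1)*(g + 4)*(g - 1)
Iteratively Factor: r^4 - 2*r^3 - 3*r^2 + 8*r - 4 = (r + 2)*(r^3 - 4*r^2 + 5*r - 2) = (r - 2)*(r + 2)*(r^2 - 2*r + 1) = (r - 2)*(r - 1)*(r + 2)*(r - 1)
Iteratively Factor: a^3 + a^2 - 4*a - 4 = (a - 2)*(a^2 + 3*a + 2) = (a - 2)*(a + 1)*(a + 2)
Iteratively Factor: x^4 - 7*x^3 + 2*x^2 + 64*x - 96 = (x - 4)*(x^3 - 3*x^2 - 10*x + 24) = (x - 4)^2*(x^2 + x - 6) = (x - 4)^2*(x - 2)*(x + 3)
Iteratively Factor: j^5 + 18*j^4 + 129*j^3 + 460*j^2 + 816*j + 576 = (j + 4)*(j^4 + 14*j^3 + 73*j^2 + 168*j + 144) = (j + 3)*(j + 4)*(j^3 + 11*j^2 + 40*j + 48) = (j + 3)*(j + 4)^2*(j^2 + 7*j + 12) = (j + 3)^2*(j + 4)^2*(j + 4)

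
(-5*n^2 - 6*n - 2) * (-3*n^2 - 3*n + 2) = 15*n^4 + 33*n^3 + 14*n^2 - 6*n - 4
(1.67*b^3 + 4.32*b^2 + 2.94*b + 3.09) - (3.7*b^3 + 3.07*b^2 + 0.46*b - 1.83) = -2.03*b^3 + 1.25*b^2 + 2.48*b + 4.92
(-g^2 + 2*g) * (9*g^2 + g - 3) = -9*g^4 + 17*g^3 + 5*g^2 - 6*g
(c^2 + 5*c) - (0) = c^2 + 5*c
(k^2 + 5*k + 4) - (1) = k^2 + 5*k + 3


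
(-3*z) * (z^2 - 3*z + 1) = -3*z^3 + 9*z^2 - 3*z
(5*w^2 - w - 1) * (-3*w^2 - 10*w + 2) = -15*w^4 - 47*w^3 + 23*w^2 + 8*w - 2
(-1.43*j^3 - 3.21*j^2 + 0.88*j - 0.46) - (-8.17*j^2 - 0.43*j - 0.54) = -1.43*j^3 + 4.96*j^2 + 1.31*j + 0.08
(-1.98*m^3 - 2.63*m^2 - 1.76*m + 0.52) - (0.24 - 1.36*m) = -1.98*m^3 - 2.63*m^2 - 0.4*m + 0.28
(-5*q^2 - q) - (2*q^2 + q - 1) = -7*q^2 - 2*q + 1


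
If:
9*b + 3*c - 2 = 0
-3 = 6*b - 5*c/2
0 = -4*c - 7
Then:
No Solution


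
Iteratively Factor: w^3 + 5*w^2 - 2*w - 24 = (w + 3)*(w^2 + 2*w - 8) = (w - 2)*(w + 3)*(w + 4)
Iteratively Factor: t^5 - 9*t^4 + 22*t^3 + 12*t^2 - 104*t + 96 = (t - 3)*(t^4 - 6*t^3 + 4*t^2 + 24*t - 32) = (t - 4)*(t - 3)*(t^3 - 2*t^2 - 4*t + 8) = (t - 4)*(t - 3)*(t - 2)*(t^2 - 4) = (t - 4)*(t - 3)*(t - 2)^2*(t + 2)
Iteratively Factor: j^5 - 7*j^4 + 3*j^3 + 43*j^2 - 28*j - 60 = (j - 3)*(j^4 - 4*j^3 - 9*j^2 + 16*j + 20) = (j - 3)*(j - 2)*(j^3 - 2*j^2 - 13*j - 10) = (j - 3)*(j - 2)*(j + 1)*(j^2 - 3*j - 10) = (j - 3)*(j - 2)*(j + 1)*(j + 2)*(j - 5)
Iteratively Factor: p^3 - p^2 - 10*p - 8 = (p + 1)*(p^2 - 2*p - 8) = (p - 4)*(p + 1)*(p + 2)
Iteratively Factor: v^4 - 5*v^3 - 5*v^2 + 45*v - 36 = (v - 4)*(v^3 - v^2 - 9*v + 9) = (v - 4)*(v + 3)*(v^2 - 4*v + 3) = (v - 4)*(v - 3)*(v + 3)*(v - 1)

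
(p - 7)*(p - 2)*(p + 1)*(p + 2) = p^4 - 6*p^3 - 11*p^2 + 24*p + 28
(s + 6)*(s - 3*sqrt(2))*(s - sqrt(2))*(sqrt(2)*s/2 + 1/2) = sqrt(2)*s^4/2 - 7*s^3/2 + 3*sqrt(2)*s^3 - 21*s^2 + sqrt(2)*s^2 + 3*s + 6*sqrt(2)*s + 18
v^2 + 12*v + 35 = (v + 5)*(v + 7)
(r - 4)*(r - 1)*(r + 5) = r^3 - 21*r + 20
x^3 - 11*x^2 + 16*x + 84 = (x - 7)*(x - 6)*(x + 2)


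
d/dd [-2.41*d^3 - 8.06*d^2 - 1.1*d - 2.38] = -7.23*d^2 - 16.12*d - 1.1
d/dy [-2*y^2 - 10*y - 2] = -4*y - 10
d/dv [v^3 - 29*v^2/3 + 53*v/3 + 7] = 3*v^2 - 58*v/3 + 53/3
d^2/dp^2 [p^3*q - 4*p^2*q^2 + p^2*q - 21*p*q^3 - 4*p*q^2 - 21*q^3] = 2*q*(3*p - 4*q + 1)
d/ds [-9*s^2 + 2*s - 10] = 2 - 18*s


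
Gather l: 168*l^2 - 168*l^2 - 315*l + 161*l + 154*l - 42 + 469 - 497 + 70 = 0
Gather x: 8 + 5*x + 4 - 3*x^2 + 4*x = -3*x^2 + 9*x + 12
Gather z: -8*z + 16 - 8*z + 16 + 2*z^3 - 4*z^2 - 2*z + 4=2*z^3 - 4*z^2 - 18*z + 36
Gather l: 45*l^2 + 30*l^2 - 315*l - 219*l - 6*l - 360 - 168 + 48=75*l^2 - 540*l - 480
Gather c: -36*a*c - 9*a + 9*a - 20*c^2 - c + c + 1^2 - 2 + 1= -36*a*c - 20*c^2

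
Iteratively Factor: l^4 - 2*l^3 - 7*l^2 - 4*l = (l + 1)*(l^3 - 3*l^2 - 4*l) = (l + 1)^2*(l^2 - 4*l) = l*(l + 1)^2*(l - 4)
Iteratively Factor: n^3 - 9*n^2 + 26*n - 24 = (n - 3)*(n^2 - 6*n + 8) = (n - 4)*(n - 3)*(n - 2)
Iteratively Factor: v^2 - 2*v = (v)*(v - 2)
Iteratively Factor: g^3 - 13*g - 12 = (g + 3)*(g^2 - 3*g - 4) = (g + 1)*(g + 3)*(g - 4)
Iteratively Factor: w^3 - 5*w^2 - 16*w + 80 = (w + 4)*(w^2 - 9*w + 20) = (w - 4)*(w + 4)*(w - 5)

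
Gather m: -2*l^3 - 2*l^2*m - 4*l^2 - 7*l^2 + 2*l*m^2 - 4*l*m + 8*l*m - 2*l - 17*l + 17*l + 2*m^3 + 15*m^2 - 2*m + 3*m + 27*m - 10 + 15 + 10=-2*l^3 - 11*l^2 - 2*l + 2*m^3 + m^2*(2*l + 15) + m*(-2*l^2 + 4*l + 28) + 15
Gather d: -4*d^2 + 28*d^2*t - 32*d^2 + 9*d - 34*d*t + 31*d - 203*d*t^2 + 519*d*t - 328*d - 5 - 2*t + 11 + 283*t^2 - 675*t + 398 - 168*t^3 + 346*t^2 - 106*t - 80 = d^2*(28*t - 36) + d*(-203*t^2 + 485*t - 288) - 168*t^3 + 629*t^2 - 783*t + 324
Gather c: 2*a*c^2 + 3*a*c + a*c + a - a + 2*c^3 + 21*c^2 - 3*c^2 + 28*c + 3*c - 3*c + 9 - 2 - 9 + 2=2*c^3 + c^2*(2*a + 18) + c*(4*a + 28)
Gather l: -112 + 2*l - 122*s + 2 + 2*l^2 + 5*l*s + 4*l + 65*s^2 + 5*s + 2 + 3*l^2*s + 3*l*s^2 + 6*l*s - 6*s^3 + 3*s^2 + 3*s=l^2*(3*s + 2) + l*(3*s^2 + 11*s + 6) - 6*s^3 + 68*s^2 - 114*s - 108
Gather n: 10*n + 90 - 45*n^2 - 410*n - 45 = -45*n^2 - 400*n + 45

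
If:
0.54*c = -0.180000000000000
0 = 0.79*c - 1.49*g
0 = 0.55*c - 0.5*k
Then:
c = -0.33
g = -0.18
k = -0.37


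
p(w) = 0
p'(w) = 0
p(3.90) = 0.00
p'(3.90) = 0.00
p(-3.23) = 0.00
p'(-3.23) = 0.00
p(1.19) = 0.00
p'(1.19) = 0.00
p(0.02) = 0.00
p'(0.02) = 0.00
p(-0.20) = 0.00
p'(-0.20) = 0.00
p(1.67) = 0.00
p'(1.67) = 0.00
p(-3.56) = 0.00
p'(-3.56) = 0.00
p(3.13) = 0.00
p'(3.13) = 0.00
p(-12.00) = 0.00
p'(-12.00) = 0.00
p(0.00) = 0.00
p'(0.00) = 0.00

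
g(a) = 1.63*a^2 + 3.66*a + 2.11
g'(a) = 3.26*a + 3.66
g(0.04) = 2.26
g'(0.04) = 3.79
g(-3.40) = 8.51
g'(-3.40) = -7.42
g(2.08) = 16.77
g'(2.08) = 10.44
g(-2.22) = 2.02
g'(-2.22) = -3.58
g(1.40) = 10.43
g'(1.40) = 8.22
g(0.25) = 3.13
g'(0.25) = 4.48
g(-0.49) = 0.71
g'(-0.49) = 2.06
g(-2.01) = 1.34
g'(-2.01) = -2.89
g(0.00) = 2.11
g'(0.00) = 3.66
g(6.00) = 82.75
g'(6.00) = 23.22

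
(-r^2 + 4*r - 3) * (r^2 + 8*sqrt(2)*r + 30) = -r^4 - 8*sqrt(2)*r^3 + 4*r^3 - 33*r^2 + 32*sqrt(2)*r^2 - 24*sqrt(2)*r + 120*r - 90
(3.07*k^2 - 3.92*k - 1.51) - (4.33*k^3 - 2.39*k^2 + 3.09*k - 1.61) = -4.33*k^3 + 5.46*k^2 - 7.01*k + 0.1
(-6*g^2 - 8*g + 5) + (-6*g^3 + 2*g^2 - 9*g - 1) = -6*g^3 - 4*g^2 - 17*g + 4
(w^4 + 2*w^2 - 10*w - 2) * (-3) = -3*w^4 - 6*w^2 + 30*w + 6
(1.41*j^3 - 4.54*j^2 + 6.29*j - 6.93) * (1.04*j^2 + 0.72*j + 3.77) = 1.4664*j^5 - 3.7064*j^4 + 8.5885*j^3 - 19.7942*j^2 + 18.7237*j - 26.1261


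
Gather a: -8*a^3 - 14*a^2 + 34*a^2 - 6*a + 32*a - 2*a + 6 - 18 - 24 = -8*a^3 + 20*a^2 + 24*a - 36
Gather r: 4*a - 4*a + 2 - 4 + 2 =0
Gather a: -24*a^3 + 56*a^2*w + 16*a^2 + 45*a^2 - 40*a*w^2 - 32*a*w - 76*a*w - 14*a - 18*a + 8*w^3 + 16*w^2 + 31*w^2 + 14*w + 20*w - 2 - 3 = -24*a^3 + a^2*(56*w + 61) + a*(-40*w^2 - 108*w - 32) + 8*w^3 + 47*w^2 + 34*w - 5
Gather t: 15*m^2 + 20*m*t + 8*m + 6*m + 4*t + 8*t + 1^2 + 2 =15*m^2 + 14*m + t*(20*m + 12) + 3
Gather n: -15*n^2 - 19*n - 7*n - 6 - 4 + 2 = -15*n^2 - 26*n - 8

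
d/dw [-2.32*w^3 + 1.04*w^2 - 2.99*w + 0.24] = -6.96*w^2 + 2.08*w - 2.99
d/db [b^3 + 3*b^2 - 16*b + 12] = 3*b^2 + 6*b - 16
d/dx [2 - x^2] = -2*x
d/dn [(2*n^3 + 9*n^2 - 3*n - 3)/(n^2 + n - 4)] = (2*n^4 + 4*n^3 - 12*n^2 - 66*n + 15)/(n^4 + 2*n^3 - 7*n^2 - 8*n + 16)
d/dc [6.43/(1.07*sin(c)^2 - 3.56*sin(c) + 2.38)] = (22.8908 - 13.7602*sin(c))*cos(c)/(1.07*sin(c)^2 - 3.56*sin(c) + 2.38)^2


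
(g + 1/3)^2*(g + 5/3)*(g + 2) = g^4 + 13*g^3/3 + 53*g^2/9 + 71*g/27 + 10/27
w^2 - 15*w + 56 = (w - 8)*(w - 7)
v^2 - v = v*(v - 1)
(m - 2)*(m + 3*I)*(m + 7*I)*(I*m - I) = I*m^4 - 10*m^3 - 3*I*m^3 + 30*m^2 - 19*I*m^2 - 20*m + 63*I*m - 42*I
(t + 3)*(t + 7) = t^2 + 10*t + 21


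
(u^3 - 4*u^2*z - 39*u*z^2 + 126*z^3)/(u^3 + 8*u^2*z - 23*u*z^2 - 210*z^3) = (-u^2 + 10*u*z - 21*z^2)/(-u^2 - 2*u*z + 35*z^2)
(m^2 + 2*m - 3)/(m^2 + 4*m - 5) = (m + 3)/(m + 5)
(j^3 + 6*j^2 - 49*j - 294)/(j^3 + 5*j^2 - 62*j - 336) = (j - 7)/(j - 8)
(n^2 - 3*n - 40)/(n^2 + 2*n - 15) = (n - 8)/(n - 3)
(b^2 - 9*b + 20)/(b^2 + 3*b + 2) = (b^2 - 9*b + 20)/(b^2 + 3*b + 2)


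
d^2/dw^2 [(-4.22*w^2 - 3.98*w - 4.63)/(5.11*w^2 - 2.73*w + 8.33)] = (-325.592848*w^3 + 352.384578*w^2 + 1404.022578*w - 441.509796)/(133.432831*w^6 - 213.858099*w^5 + 766.794336*w^4 - 717.582411*w^3 + 1249.979808*w^2 - 568.295091*w + 578.009537)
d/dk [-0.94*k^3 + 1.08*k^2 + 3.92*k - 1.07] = -2.82*k^2 + 2.16*k + 3.92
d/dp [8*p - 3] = 8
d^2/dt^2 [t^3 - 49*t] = 6*t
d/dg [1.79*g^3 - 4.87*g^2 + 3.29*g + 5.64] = 5.37*g^2 - 9.74*g + 3.29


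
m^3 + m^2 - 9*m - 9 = (m - 3)*(m + 1)*(m + 3)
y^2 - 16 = (y - 4)*(y + 4)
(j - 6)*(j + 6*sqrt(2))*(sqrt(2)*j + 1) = sqrt(2)*j^3 - 6*sqrt(2)*j^2 + 13*j^2 - 78*j + 6*sqrt(2)*j - 36*sqrt(2)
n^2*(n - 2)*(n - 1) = n^4 - 3*n^3 + 2*n^2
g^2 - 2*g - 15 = (g - 5)*(g + 3)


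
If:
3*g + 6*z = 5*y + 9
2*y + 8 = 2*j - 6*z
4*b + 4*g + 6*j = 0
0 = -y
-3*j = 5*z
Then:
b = -48/7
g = 33/7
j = 10/7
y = 0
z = -6/7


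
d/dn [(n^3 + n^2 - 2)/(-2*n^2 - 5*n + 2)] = (-2*n^4 - 10*n^3 + n^2 - 4*n - 10)/(4*n^4 + 20*n^3 + 17*n^2 - 20*n + 4)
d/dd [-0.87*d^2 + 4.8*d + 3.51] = 4.8 - 1.74*d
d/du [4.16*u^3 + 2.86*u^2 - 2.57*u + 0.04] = 12.48*u^2 + 5.72*u - 2.57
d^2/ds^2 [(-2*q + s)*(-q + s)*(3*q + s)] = 6*s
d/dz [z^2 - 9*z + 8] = 2*z - 9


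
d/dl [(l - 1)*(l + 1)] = 2*l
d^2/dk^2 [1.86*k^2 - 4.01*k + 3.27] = 3.72000000000000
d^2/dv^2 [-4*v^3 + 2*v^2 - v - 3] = 4 - 24*v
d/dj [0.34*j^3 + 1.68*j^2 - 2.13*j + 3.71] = 1.02*j^2 + 3.36*j - 2.13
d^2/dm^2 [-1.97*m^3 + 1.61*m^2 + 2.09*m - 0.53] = 3.22 - 11.82*m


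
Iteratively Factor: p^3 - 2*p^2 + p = (p)*(p^2 - 2*p + 1) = p*(p - 1)*(p - 1)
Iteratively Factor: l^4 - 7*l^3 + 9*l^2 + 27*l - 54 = (l - 3)*(l^3 - 4*l^2 - 3*l + 18) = (l - 3)*(l + 2)*(l^2 - 6*l + 9) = (l - 3)^2*(l + 2)*(l - 3)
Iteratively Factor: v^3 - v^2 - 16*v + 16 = (v + 4)*(v^2 - 5*v + 4) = (v - 1)*(v + 4)*(v - 4)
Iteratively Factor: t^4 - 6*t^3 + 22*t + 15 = (t + 1)*(t^3 - 7*t^2 + 7*t + 15) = (t + 1)^2*(t^2 - 8*t + 15) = (t - 5)*(t + 1)^2*(t - 3)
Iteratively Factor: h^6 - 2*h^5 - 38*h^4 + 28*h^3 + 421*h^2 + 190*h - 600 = (h - 5)*(h^5 + 3*h^4 - 23*h^3 - 87*h^2 - 14*h + 120) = (h - 5)*(h + 2)*(h^4 + h^3 - 25*h^2 - 37*h + 60) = (h - 5)^2*(h + 2)*(h^3 + 6*h^2 + 5*h - 12) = (h - 5)^2*(h - 1)*(h + 2)*(h^2 + 7*h + 12) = (h - 5)^2*(h - 1)*(h + 2)*(h + 3)*(h + 4)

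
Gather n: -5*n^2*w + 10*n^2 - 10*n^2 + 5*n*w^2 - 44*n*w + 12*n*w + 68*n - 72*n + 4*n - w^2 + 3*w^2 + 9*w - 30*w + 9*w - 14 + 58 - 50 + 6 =-5*n^2*w + n*(5*w^2 - 32*w) + 2*w^2 - 12*w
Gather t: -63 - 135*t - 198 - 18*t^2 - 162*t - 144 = -18*t^2 - 297*t - 405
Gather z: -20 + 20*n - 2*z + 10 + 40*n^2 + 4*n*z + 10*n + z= 40*n^2 + 30*n + z*(4*n - 1) - 10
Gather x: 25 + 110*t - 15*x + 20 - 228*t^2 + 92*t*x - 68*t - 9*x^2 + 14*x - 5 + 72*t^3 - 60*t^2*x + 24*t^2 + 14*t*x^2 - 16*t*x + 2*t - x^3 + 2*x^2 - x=72*t^3 - 204*t^2 + 44*t - x^3 + x^2*(14*t - 7) + x*(-60*t^2 + 76*t - 2) + 40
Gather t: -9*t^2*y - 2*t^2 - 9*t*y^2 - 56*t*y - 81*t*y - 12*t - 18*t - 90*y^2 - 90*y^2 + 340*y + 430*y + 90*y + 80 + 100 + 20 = t^2*(-9*y - 2) + t*(-9*y^2 - 137*y - 30) - 180*y^2 + 860*y + 200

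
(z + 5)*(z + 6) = z^2 + 11*z + 30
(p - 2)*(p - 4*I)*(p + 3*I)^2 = p^4 - 2*p^3 + 2*I*p^3 + 15*p^2 - 4*I*p^2 - 30*p + 36*I*p - 72*I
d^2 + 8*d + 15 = (d + 3)*(d + 5)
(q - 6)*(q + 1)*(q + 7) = q^3 + 2*q^2 - 41*q - 42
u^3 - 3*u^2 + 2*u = u*(u - 2)*(u - 1)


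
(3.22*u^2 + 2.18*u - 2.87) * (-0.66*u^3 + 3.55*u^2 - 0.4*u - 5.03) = -2.1252*u^5 + 9.9922*u^4 + 8.3452*u^3 - 27.2571*u^2 - 9.8174*u + 14.4361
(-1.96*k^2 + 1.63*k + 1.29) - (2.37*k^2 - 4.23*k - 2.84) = -4.33*k^2 + 5.86*k + 4.13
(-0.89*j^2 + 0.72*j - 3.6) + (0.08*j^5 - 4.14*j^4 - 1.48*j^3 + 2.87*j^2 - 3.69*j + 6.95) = 0.08*j^5 - 4.14*j^4 - 1.48*j^3 + 1.98*j^2 - 2.97*j + 3.35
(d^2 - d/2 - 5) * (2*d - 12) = 2*d^3 - 13*d^2 - 4*d + 60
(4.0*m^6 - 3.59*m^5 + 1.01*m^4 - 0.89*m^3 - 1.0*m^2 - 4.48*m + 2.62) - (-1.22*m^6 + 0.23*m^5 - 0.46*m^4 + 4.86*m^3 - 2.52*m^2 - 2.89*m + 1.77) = 5.22*m^6 - 3.82*m^5 + 1.47*m^4 - 5.75*m^3 + 1.52*m^2 - 1.59*m + 0.85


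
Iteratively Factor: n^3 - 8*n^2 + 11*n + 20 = (n + 1)*(n^2 - 9*n + 20) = (n - 4)*(n + 1)*(n - 5)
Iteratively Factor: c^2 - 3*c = (c - 3)*(c)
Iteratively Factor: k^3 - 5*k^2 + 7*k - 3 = (k - 1)*(k^2 - 4*k + 3) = (k - 1)^2*(k - 3)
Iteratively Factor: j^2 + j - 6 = (j + 3)*(j - 2)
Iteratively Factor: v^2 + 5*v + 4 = (v + 1)*(v + 4)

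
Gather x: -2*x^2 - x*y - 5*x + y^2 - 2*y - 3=-2*x^2 + x*(-y - 5) + y^2 - 2*y - 3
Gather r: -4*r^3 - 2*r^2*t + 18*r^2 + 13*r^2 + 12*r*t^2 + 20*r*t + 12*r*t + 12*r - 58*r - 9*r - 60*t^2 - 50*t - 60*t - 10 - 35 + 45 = -4*r^3 + r^2*(31 - 2*t) + r*(12*t^2 + 32*t - 55) - 60*t^2 - 110*t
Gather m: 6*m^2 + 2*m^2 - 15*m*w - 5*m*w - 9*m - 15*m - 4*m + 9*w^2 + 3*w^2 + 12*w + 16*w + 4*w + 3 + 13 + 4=8*m^2 + m*(-20*w - 28) + 12*w^2 + 32*w + 20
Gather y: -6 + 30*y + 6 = 30*y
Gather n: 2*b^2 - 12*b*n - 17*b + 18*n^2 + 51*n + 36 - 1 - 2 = 2*b^2 - 17*b + 18*n^2 + n*(51 - 12*b) + 33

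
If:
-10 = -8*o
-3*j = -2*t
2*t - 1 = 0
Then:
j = 1/3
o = 5/4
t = 1/2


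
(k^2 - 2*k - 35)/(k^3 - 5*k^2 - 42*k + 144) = (k^2 - 2*k - 35)/(k^3 - 5*k^2 - 42*k + 144)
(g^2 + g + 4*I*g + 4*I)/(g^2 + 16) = (g + 1)/(g - 4*I)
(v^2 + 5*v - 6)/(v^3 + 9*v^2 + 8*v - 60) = (v - 1)/(v^2 + 3*v - 10)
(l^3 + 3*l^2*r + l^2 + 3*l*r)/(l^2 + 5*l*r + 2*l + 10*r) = l*(l^2 + 3*l*r + l + 3*r)/(l^2 + 5*l*r + 2*l + 10*r)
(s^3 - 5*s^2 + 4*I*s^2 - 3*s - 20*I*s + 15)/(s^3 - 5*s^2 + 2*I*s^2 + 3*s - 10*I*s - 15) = (s + I)/(s - I)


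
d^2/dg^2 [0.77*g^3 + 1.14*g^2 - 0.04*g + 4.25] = 4.62*g + 2.28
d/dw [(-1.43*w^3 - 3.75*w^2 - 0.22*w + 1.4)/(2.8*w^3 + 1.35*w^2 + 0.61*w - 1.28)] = (-1.77635683940025e-15*w^5 + 8.56949999999999*w^4 - 0.512599999999999*w^3 - 8.2593*w^2 + 5.82*w - 0.5724)/(7.84*w^6 + 7.56*w^5 + 5.2385*w^4 - 5.521*w^3 - 3.0839*w^2 - 1.5616*w + 1.6384)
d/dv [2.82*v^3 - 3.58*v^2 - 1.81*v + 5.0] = 8.46*v^2 - 7.16*v - 1.81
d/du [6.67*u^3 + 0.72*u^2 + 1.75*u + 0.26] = 20.01*u^2 + 1.44*u + 1.75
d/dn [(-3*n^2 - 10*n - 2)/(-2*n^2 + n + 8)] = (-23*n^2 - 56*n - 78)/(4*n^4 - 4*n^3 - 31*n^2 + 16*n + 64)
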